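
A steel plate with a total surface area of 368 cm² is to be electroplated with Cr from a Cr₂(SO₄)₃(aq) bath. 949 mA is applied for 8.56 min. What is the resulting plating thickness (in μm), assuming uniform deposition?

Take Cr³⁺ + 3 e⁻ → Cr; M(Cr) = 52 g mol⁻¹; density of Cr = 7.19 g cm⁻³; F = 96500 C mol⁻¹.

0.331 μm

Q = I·t = 0.9490 × 513.60 = 487.4 C; n(e⁻) = 0.005051 mol.
n(Cr) = n(e⁻)/3 = 0.001684 mol, so m = 0.001684 × 52 = 0.08755 g.
Volume = m/ρ = 0.08755 / 7.19 = 0.01218 cm³.
Thickness = V/A = 0.01218 / 368 = 3.31 × 10⁻⁵ cm = 0.331 μm.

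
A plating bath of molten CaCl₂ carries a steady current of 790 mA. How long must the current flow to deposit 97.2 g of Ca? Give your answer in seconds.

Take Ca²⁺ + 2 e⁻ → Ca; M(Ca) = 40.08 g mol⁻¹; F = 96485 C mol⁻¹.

5.92 × 10⁵ s

n(Ca) = m/M = 97.2 / 40.08 = 2.425 mol.
Each Ca atom requires 2 electrons, so n(e⁻) = 2 × 2.425 = 4.850 mol.
Q = n(e⁻)·F = 4.850 × 96485 = 468000 C.
t = Q/I = 468000 / 0.7900 A = 592400 s.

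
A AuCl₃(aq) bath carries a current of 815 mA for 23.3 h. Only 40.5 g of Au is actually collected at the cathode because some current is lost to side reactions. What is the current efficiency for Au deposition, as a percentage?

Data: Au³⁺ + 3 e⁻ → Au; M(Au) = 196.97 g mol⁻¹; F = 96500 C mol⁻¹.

Q = I·t = 0.8150 × 83880 = 68360 C; n(e⁻) = 68360/96500 = 0.7084 mol.
Theoretical n(Au) = n(e⁻)/3 = 0.2361 mol, i.e. m_theo = 0.2361 × 196.97 = 46.51 g.
Efficiency = m_actual / m_theo = 40.5 / 46.51 = 87.1 %.

87.1 %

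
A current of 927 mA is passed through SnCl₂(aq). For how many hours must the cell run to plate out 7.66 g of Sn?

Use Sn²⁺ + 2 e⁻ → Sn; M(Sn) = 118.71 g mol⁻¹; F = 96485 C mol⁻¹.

3.73 h

n(Sn) = m/M = 7.66 / 118.71 = 0.06453 mol.
Each Sn atom requires 2 electrons, so n(e⁻) = 2 × 0.06453 = 0.1291 mol.
Q = n(e⁻)·F = 0.1291 × 96485 = 12450 C.
t = Q/I = 12450 / 0.9270 A = 13430 s = 3.73 h.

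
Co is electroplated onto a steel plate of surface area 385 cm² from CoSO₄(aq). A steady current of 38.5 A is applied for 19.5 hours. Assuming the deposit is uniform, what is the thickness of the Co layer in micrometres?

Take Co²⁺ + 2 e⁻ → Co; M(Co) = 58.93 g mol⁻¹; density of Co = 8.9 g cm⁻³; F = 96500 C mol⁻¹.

2410 μm

Q = I·t = 38.50 × 70200 = 2703000 C; n(e⁻) = 28.01 mol.
n(Co) = n(e⁻)/2 = 14.00 mol, so m = 14.00 × 58.93 = 825.2 g.
Volume = m/ρ = 825.2 / 8.9 = 92.72 cm³.
Thickness = V/A = 92.72 / 385 = 0.241 cm = 2410 μm.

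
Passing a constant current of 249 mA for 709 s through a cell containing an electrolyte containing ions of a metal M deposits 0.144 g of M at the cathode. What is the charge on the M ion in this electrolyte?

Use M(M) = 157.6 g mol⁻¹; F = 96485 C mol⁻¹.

Q = I·t = 0.2490 A × 709.00 s = 176.5 C, so n(e⁻) = 176.5/96485 = 0.001830 mol.
n(M) deposited = 0.144 / 157.6 = 0.0009137 mol.
Electrons per atom = n(e⁻)/n(M) = 0.001830 / 0.0009137 = 2.00 ≈ 2, so the ion is M²⁺.

+2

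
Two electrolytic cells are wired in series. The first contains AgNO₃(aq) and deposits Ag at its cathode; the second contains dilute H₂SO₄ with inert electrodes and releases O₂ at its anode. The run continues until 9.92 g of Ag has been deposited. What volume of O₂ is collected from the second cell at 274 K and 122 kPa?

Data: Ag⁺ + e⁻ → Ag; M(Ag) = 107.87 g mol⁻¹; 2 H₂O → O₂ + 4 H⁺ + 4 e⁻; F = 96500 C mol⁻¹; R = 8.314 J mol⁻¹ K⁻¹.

0.429 L

n(Ag) = 9.92 / 107.87 = 0.09196 mol, so n(e⁻) = 1 × 0.09196 = 0.09196 mol.
The cells are in series, so the same 0.09196 mol of electrons passes through the second cell.
2 H₂O → O₂ + 4 H⁺ + 4 e⁻ — 4 mol e⁻ per mol O₂, so n(O₂) = 0.09196/4 = 0.02299 mol.
V = nRT/P = (0.02299 × 8.314 × 274) / (122 × 10³) = 4.29 × 10⁻⁴ m³ = 0.429 L.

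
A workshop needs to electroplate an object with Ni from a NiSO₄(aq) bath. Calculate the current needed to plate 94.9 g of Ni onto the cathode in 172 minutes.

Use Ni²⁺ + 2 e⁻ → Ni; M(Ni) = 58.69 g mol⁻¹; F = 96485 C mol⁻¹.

n(Ni) = 94.9 / 58.69 = 1.617 mol.
n(e⁻) = 2 × 1.617 = 3.234 mol.
Q = n(e⁻)·F = 3.234 × 96485 = 312000 C.
I = Q/t = 312000 / 10320 s = 30.2 A.

30.2 A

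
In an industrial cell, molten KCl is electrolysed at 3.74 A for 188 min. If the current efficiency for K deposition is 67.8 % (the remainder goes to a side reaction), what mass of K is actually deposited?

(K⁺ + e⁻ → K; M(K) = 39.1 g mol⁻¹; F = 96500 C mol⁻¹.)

11.6 g

Q = I·t = 3.740 × 11280 = 42190 C.
n(e⁻) = 42190/96500 = 0.4372 mol; theoretically n(K) = 0.4372/1 = 0.4372 mol, m_theo = 17.09 g.
At 67.8 % efficiency, m_actual = 0.678 × 17.09 = 11.6 g.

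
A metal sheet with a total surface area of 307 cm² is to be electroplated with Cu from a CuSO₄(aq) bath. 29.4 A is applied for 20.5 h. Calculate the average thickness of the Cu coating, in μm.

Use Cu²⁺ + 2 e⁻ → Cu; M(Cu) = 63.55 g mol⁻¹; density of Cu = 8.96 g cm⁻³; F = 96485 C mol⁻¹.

Q = I·t = 29.40 × 73800 = 2170000 C; n(e⁻) = 22.49 mol.
n(Cu) = n(e⁻)/2 = 11.24 mol, so m = 11.24 × 63.55 = 714.5 g.
Volume = m/ρ = 714.5 / 8.96 = 79.75 cm³.
Thickness = V/A = 79.75 / 307 = 0.260 cm = 2600 μm.

2600 μm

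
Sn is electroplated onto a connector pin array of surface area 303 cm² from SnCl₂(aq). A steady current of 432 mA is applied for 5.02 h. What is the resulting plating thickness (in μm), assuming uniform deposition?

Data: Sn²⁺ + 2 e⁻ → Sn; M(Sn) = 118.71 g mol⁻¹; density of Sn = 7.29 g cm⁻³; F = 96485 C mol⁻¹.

21.7 μm

Q = I·t = 0.4320 × 18072 = 7807 C; n(e⁻) = 0.08092 mol.
n(Sn) = n(e⁻)/2 = 0.04046 mol, so m = 0.04046 × 118.71 = 4.803 g.
Volume = m/ρ = 4.803 / 7.29 = 0.6588 cm³.
Thickness = V/A = 0.6588 / 303 = 0.00217 cm = 21.7 μm.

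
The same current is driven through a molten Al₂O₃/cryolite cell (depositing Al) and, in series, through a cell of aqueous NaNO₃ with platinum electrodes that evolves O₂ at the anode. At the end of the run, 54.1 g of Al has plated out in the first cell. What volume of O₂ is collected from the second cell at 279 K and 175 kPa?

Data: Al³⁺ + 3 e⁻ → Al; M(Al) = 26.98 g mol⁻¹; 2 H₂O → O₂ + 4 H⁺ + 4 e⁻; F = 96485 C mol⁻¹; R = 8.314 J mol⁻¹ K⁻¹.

19.9 L

n(Al) = 54.1 / 26.98 = 2.005 mol, so n(e⁻) = 3 × 2.005 = 6.016 mol.
The cells are in series, so the same 6.016 mol of electrons passes through the second cell.
2 H₂O → O₂ + 4 H⁺ + 4 e⁻ — 4 mol e⁻ per mol O₂, so n(O₂) = 6.016/4 = 1.504 mol.
V = nRT/P = (1.504 × 8.314 × 279) / (175 × 10³) = 0.0199 m³ = 19.9 L.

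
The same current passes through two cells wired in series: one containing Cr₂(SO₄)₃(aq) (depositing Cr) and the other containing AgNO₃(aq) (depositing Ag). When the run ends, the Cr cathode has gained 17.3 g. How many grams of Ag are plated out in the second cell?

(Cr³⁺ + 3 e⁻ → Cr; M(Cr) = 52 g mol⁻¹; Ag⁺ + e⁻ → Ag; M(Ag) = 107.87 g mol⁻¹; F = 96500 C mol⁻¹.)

108 g

n(Cr) = 17.3 / 52 = 0.3327 mol.
Since Cr³⁺ + 3 e⁻ → Cr, n(e⁻) passed = 3 × 0.3327 = 0.9981 mol.
Cells in series carry the same charge, so the same 0.9981 mol of electrons passes through cell 2.
Ag⁺ + e⁻ → Ag, so n(Ag) = 0.9981 / 1 = 0.9981 mol.
m(Ag) = 0.9981 × 107.87 = 108 g.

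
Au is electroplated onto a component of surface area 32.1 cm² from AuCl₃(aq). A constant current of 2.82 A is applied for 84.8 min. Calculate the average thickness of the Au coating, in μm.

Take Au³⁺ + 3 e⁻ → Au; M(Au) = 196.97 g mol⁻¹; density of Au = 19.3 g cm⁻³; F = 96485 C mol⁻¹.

Q = I·t = 2.820 × 5088.0 = 14350 C; n(e⁻) = 0.1487 mol.
n(Au) = n(e⁻)/3 = 0.04957 mol, so m = 0.04957 × 196.97 = 9.764 g.
Volume = m/ρ = 9.764 / 19.3 = 0.5059 cm³.
Thickness = V/A = 0.5059 / 32.1 = 0.0158 cm = 158 μm.

158 μm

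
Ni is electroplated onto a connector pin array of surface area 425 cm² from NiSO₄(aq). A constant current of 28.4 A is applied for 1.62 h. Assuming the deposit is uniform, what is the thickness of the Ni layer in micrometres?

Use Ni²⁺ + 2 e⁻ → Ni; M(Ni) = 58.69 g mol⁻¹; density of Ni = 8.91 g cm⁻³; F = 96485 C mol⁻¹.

Q = I·t = 28.40 × 5832.0 = 165600 C; n(e⁻) = 1.717 mol.
n(Ni) = n(e⁻)/2 = 0.8583 mol, so m = 0.8583 × 58.69 = 50.37 g.
Volume = m/ρ = 50.37 / 8.91 = 5.654 cm³.
Thickness = V/A = 5.654 / 425 = 0.0133 cm = 133 μm.

133 μm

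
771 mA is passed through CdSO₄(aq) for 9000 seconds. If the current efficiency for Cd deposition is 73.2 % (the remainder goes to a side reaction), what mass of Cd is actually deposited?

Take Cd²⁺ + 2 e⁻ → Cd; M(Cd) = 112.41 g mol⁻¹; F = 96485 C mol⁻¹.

2.96 g

Q = I·t = 0.7710 × 9000.0 = 6939 C.
n(e⁻) = 6939/96485 = 0.07192 mol; theoretically n(Cd) = 0.07192/2 = 0.03596 mol, m_theo = 4.042 g.
At 73.2 % efficiency, m_actual = 0.732 × 4.042 = 2.96 g.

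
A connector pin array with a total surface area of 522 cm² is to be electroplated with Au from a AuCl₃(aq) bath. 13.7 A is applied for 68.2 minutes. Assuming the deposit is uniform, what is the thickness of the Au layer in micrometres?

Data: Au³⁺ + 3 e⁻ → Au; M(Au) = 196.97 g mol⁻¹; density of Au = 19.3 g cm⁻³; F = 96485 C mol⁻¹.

Q = I·t = 13.70 × 4092.0 = 56060 C; n(e⁻) = 0.5810 mol.
n(Au) = n(e⁻)/3 = 0.1937 mol, so m = 0.1937 × 196.97 = 38.15 g.
Volume = m/ρ = 38.15 / 19.3 = 1.977 cm³.
Thickness = V/A = 1.977 / 522 = 0.00379 cm = 37.9 μm.

37.9 μm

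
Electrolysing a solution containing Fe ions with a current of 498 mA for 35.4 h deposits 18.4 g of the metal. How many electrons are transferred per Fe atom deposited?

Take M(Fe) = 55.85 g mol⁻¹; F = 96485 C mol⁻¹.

Q = I·t = 0.4980 A × 127440 s = 63470 C, so n(e⁻) = 63470/96485 = 0.6578 mol.
n(Fe) deposited = 18.4 / 55.85 = 0.3295 mol.
Electrons per atom = n(e⁻)/n(Fe) = 0.6578 / 0.3295 = 2.00 ≈ 2, so the ion is Fe²⁺.

2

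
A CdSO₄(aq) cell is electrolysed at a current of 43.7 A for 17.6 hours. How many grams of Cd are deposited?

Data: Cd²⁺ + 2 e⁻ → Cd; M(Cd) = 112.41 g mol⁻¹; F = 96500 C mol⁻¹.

Q = I·t = 43.70 A × 63360 s = 2769000 C.
n(e⁻) = Q/F = 2769000 / 96500 = 28.69 mol.
Cd²⁺ + 2 e⁻ → Cd, so n(Cd) = n(e⁻)/2 = 14.35 mol.
m = n·M = 14.35 × 112.41 = 1610 g.

1610 g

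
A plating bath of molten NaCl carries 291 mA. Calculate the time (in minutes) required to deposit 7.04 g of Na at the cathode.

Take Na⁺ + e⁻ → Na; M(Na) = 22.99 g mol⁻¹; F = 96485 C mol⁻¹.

n(Na) = m/M = 7.04 / 22.99 = 0.3062 mol.
Each Na atom requires 1 electron, so n(e⁻) = 1 × 0.3062 = 0.3062 mol.
Q = n(e⁻)·F = 0.3062 × 96485 = 29550 C.
t = Q/I = 29550 / 0.2910 A = 101500 s = 1690 min.

1690 min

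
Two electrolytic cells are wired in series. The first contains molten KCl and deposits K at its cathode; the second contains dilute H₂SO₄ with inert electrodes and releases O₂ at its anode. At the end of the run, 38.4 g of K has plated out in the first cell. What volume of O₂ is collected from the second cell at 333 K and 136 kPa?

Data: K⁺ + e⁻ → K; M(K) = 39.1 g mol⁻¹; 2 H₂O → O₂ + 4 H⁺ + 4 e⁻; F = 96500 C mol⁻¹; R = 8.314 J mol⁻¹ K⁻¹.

n(K) = 38.4 / 39.1 = 0.9821 mol, so n(e⁻) = 1 × 0.9821 = 0.9821 mol.
The cells are in series, so the same 0.9821 mol of electrons passes through the second cell.
2 H₂O → O₂ + 4 H⁺ + 4 e⁻ — 4 mol e⁻ per mol O₂, so n(O₂) = 0.9821/4 = 0.2455 mol.
V = nRT/P = (0.2455 × 8.314 × 333) / (136 × 10³) = 0.00500 m³ = 5.00 L.

5.00 L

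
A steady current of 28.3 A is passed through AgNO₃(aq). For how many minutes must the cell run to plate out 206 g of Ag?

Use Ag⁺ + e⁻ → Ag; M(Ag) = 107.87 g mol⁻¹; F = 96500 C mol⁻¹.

n(Ag) = m/M = 206 / 107.87 = 1.910 mol.
Each Ag atom requires 1 electron, so n(e⁻) = 1 × 1.910 = 1.910 mol.
Q = n(e⁻)·F = 1.910 × 96500 = 184300 C.
t = Q/I = 184300 / 28.30 A = 6512 s = 109 min.

109 min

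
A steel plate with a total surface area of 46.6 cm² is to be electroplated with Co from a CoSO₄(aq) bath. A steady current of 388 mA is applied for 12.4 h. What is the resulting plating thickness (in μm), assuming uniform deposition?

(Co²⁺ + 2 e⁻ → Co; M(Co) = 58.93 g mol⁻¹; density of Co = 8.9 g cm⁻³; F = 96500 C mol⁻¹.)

128 μm

Q = I·t = 0.3880 × 44640 = 17320 C; n(e⁻) = 0.1795 mol.
n(Co) = n(e⁻)/2 = 0.08974 mol, so m = 0.08974 × 58.93 = 5.289 g.
Volume = m/ρ = 5.289 / 8.9 = 0.5942 cm³.
Thickness = V/A = 0.5942 / 46.6 = 0.0128 cm = 128 μm.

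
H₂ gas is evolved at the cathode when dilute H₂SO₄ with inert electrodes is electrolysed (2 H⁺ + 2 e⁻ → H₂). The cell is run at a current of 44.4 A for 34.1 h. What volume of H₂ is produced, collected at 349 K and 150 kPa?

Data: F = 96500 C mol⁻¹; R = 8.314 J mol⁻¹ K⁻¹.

546 L

Q = I·t = 44.40 A × 122760 s = 5451000 C.
n(e⁻) = Q/F = 5451000 / 96500 = 56.48 mol.
2 electrons are transferred per H₂ molecule, so n(H₂) = 56.48 / 2 = 28.24 mol.
V = nRT/P = (28.24 × 8.314 × 349) / (150 × 10³ Pa) = 0.546 m³ = 546 L.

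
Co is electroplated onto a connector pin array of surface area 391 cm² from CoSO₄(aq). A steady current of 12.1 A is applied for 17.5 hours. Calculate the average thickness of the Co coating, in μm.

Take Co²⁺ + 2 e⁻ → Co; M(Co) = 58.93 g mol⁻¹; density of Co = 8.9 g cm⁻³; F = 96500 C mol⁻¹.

Q = I·t = 12.10 × 63000 = 762300 C; n(e⁻) = 7.899 mol.
n(Co) = n(e⁻)/2 = 3.950 mol, so m = 3.950 × 58.93 = 232.8 g.
Volume = m/ρ = 232.8 / 8.9 = 26.15 cm³.
Thickness = V/A = 26.15 / 391 = 0.0669 cm = 669 μm.

669 μm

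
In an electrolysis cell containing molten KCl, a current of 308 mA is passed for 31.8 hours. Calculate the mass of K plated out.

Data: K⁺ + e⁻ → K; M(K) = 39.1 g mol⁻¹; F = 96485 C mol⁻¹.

14.3 g

Q = I·t = 0.3080 A × 114480 s = 35260 C.
n(e⁻) = Q/F = 35260 / 96485 = 0.3654 mol.
K⁺ + e⁻ → K, so n(K) = n(e⁻)/1 = 0.3654 mol.
m = n·M = 0.3654 × 39.1 = 14.3 g.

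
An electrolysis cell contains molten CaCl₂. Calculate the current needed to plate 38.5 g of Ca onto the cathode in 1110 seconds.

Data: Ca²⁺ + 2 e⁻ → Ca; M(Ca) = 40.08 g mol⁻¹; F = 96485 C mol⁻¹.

167 A

n(Ca) = 38.5 / 40.08 = 0.9606 mol.
n(e⁻) = 2 × 0.9606 = 1.921 mol.
Q = n(e⁻)·F = 1.921 × 96485 = 185400 C.
I = Q/t = 185400 / 1110.0 s = 167 A.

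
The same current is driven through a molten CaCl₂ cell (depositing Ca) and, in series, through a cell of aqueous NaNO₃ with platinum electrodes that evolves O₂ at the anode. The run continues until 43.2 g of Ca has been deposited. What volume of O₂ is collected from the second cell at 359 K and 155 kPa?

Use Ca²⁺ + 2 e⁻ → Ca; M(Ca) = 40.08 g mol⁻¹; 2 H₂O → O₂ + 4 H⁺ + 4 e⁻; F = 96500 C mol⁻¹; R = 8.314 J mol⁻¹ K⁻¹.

n(Ca) = 43.2 / 40.08 = 1.078 mol, so n(e⁻) = 2 × 1.078 = 2.156 mol.
The cells are in series, so the same 2.156 mol of electrons passes through the second cell.
2 H₂O → O₂ + 4 H⁺ + 4 e⁻ — 4 mol e⁻ per mol O₂, so n(O₂) = 2.156/4 = 0.5389 mol.
V = nRT/P = (0.5389 × 8.314 × 359) / (155 × 10³) = 0.0104 m³ = 10.4 L.

10.4 L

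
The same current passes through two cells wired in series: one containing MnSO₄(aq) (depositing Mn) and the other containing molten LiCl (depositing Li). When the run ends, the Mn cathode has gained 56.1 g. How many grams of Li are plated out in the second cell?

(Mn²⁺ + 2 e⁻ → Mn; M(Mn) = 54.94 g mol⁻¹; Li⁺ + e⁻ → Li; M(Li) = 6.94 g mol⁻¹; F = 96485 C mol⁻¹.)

14.2 g

n(Mn) = 56.1 / 54.94 = 1.021 mol.
Since Mn²⁺ + 2 e⁻ → Mn, n(e⁻) passed = 2 × 1.021 = 2.042 mol.
Cells in series carry the same charge, so the same 2.042 mol of electrons passes through cell 2.
Li⁺ + e⁻ → Li, so n(Li) = 2.042 / 1 = 2.042 mol.
m(Li) = 2.042 × 6.94 = 14.2 g.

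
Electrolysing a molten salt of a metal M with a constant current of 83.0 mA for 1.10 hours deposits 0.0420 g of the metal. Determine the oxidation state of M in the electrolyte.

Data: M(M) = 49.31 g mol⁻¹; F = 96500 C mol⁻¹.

Q = I·t = 0.08300 A × 3960.0 s = 328.7 C, so n(e⁻) = 328.7/96500 = 0.003406 mol.
n(M) deposited = 0.0420 / 49.31 = 0.0008518 mol.
Electrons per atom = n(e⁻)/n(M) = 0.003406 / 0.0008518 = 4.00 ≈ 4, so the ion is M⁴⁺.

+4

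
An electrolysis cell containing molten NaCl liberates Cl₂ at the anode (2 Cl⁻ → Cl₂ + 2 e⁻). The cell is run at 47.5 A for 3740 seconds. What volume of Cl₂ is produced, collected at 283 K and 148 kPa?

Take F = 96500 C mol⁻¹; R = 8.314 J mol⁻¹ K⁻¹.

14.6 L

Q = I·t = 47.50 A × 3740.0 s = 177600 C.
n(e⁻) = Q/F = 177600 / 96500 = 1.841 mol.
2 electrons are transferred per Cl₂ molecule, so n(Cl₂) = 1.841 / 2 = 0.9205 mol.
V = nRT/P = (0.9205 × 8.314 × 283) / (148 × 10³ Pa) = 0.0146 m³ = 14.6 L.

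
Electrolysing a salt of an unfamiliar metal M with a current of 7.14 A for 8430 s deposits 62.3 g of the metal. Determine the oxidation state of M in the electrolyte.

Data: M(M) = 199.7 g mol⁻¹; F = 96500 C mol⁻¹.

Q = I·t = 7.140 A × 8430.0 s = 60190 C, so n(e⁻) = 60190/96500 = 0.6237 mol.
n(M) deposited = 62.3 / 199.7 = 0.3120 mol.
Electrons per atom = n(e⁻)/n(M) = 0.6237 / 0.3120 = 2.00 ≈ 2, so the ion is M²⁺.

+2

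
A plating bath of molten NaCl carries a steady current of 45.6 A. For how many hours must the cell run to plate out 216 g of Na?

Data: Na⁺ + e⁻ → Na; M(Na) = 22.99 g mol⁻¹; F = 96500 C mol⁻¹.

5.52 h

n(Na) = m/M = 216 / 22.99 = 9.395 mol.
Each Na atom requires 1 electron, so n(e⁻) = 1 × 9.395 = 9.395 mol.
Q = n(e⁻)·F = 9.395 × 96500 = 906700 C.
t = Q/I = 906700 / 45.60 A = 19880 s = 5.52 h.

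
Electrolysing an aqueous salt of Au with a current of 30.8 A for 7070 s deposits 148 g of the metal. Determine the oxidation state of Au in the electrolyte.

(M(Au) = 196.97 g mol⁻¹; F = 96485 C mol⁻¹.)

Q = I·t = 30.80 A × 7070.0 s = 217800 C, so n(e⁻) = 217800/96485 = 2.257 mol.
n(Au) deposited = 148 / 196.97 = 0.7514 mol.
Electrons per atom = n(e⁻)/n(Au) = 2.257 / 0.7514 = 3.00 ≈ 3, so the ion is Au³⁺.

+3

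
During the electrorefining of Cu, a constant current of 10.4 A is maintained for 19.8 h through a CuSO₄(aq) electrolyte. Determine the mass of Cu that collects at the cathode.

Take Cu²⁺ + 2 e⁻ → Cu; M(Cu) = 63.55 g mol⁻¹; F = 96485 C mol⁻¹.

Q = I·t = 10.40 A × 71280 s = 741300 C.
n(e⁻) = Q/F = 741300 / 96485 = 7.683 mol.
Cu²⁺ + 2 e⁻ → Cu, so n(Cu) = n(e⁻)/2 = 3.842 mol.
m = n·M = 3.842 × 63.55 = 244 g.

244 g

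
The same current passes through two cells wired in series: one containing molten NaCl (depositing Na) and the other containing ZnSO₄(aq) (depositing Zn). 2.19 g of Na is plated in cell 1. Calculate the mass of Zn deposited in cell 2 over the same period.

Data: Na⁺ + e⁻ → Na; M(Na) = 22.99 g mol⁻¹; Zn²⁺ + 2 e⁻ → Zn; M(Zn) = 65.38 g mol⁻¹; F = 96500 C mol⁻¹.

3.11 g

n(Na) = 2.19 / 22.99 = 0.09526 mol.
Since Na⁺ + e⁻ → Na, n(e⁻) passed = 1 × 0.09526 = 0.09526 mol.
Cells in series carry the same charge, so the same 0.09526 mol of electrons passes through cell 2.
Zn²⁺ + 2 e⁻ → Zn, so n(Zn) = 0.09526 / 2 = 0.04763 mol.
m(Zn) = 0.04763 × 65.38 = 3.11 g.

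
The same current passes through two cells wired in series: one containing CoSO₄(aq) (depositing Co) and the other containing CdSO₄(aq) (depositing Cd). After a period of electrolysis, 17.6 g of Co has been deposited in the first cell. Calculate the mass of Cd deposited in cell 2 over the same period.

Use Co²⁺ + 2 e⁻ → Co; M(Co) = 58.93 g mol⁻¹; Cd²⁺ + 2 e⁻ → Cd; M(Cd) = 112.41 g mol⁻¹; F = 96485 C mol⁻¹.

33.6 g

n(Co) = 17.6 / 58.93 = 0.2987 mol.
Since Co²⁺ + 2 e⁻ → Co, n(e⁻) passed = 2 × 0.2987 = 0.5973 mol.
Cells in series carry the same charge, so the same 0.5973 mol of electrons passes through cell 2.
Cd²⁺ + 2 e⁻ → Cd, so n(Cd) = 0.5973 / 2 = 0.2987 mol.
m(Cd) = 0.2987 × 112.41 = 33.6 g.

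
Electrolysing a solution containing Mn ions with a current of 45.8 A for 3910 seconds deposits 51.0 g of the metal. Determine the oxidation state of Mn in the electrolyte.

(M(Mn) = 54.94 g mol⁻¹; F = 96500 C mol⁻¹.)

Q = I·t = 45.80 A × 3910.0 s = 179100 C, so n(e⁻) = 179100/96500 = 1.856 mol.
n(Mn) deposited = 51.0 / 54.94 = 0.9283 mol.
Electrons per atom = n(e⁻)/n(Mn) = 1.856 / 0.9283 = 2.00 ≈ 2, so the ion is Mn²⁺.

+2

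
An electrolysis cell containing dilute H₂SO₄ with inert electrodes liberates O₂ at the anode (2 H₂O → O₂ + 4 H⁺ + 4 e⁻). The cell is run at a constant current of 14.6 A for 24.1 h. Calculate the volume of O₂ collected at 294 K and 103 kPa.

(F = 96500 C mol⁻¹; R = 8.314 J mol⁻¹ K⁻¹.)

77.9 L

Q = I·t = 14.60 A × 86760 s = 1267000 C.
n(e⁻) = Q/F = 1267000 / 96500 = 13.13 mol.
4 electrons are transferred per O₂ molecule, so n(O₂) = 13.13 / 4 = 3.282 mol.
V = nRT/P = (3.282 × 8.314 × 294) / (103 × 10³ Pa) = 0.0779 m³ = 77.9 L.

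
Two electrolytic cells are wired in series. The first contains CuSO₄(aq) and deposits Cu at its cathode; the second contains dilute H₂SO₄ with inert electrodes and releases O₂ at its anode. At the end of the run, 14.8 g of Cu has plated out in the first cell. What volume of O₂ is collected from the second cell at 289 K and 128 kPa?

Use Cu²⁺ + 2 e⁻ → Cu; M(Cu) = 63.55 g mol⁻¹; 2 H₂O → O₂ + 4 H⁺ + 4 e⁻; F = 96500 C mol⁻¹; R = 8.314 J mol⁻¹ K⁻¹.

n(Cu) = 14.8 / 63.55 = 0.2329 mol, so n(e⁻) = 2 × 0.2329 = 0.4658 mol.
The cells are in series, so the same 0.4658 mol of electrons passes through the second cell.
2 H₂O → O₂ + 4 H⁺ + 4 e⁻ — 4 mol e⁻ per mol O₂, so n(O₂) = 0.4658/4 = 0.1164 mol.
V = nRT/P = (0.1164 × 8.314 × 289) / (128 × 10³) = 0.00219 m³ = 2.19 L.

2.19 L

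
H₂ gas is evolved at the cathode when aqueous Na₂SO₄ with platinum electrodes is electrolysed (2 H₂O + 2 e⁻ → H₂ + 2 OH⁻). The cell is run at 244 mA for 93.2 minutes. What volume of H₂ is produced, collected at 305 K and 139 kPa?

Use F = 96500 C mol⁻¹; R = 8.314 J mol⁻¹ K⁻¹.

Q = I·t = 0.2440 A × 5592.0 s = 1364 C.
n(e⁻) = Q/F = 1364 / 96500 = 0.01414 mol.
2 electrons are transferred per H₂ molecule, so n(H₂) = 0.01414 / 2 = 0.007070 mol.
V = nRT/P = (0.007070 × 8.314 × 305) / (139 × 10³ Pa) = 1.29 × 10⁻⁴ m³ = 0.129 L.

0.129 L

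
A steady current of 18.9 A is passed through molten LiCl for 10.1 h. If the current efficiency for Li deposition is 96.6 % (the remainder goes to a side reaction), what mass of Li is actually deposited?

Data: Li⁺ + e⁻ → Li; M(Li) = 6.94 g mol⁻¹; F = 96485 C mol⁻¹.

47.7 g

Q = I·t = 18.90 × 36360 = 687200 C.
n(e⁻) = 687200/96485 = 7.122 mol; theoretically n(Li) = 7.122/1 = 7.122 mol, m_theo = 49.43 g.
At 96.6 % efficiency, m_actual = 0.966 × 49.43 = 47.7 g.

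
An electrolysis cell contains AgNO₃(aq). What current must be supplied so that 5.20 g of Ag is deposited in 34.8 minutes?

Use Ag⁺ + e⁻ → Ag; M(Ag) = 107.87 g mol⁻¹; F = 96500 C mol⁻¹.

2.23 A

n(Ag) = 5.20 / 107.87 = 0.04821 mol.
n(e⁻) = 1 × 0.04821 = 0.04821 mol.
Q = n(e⁻)·F = 0.04821 × 96500 = 4652 C.
I = Q/t = 4652 / 2088.0 s = 2.23 A.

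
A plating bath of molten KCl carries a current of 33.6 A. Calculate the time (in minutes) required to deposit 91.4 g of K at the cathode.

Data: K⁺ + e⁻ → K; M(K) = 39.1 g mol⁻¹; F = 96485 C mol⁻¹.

n(K) = m/M = 91.4 / 39.1 = 2.338 mol.
Each K atom requires 1 electron, so n(e⁻) = 1 × 2.338 = 2.338 mol.
Q = n(e⁻)·F = 2.338 × 96485 = 225500 C.
t = Q/I = 225500 / 33.60 A = 6713 s = 112 min.

112 min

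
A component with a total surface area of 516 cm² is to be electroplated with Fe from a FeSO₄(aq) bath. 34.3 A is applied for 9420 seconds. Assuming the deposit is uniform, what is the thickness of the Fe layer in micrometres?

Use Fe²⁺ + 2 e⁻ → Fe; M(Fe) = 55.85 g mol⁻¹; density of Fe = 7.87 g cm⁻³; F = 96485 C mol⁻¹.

230 μm

Q = I·t = 34.30 × 9420.0 = 323100 C; n(e⁻) = 3.349 mol.
n(Fe) = n(e⁻)/2 = 1.674 mol, so m = 1.674 × 55.85 = 93.51 g.
Volume = m/ρ = 93.51 / 7.87 = 11.88 cm³.
Thickness = V/A = 11.88 / 516 = 0.0230 cm = 230 μm.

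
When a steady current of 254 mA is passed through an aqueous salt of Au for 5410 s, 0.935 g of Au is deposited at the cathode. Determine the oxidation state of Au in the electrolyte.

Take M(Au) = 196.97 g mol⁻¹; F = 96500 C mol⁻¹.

Q = I·t = 0.2540 A × 5410.0 s = 1374 C, so n(e⁻) = 1374/96500 = 0.01424 mol.
n(Au) deposited = 0.935 / 196.97 = 0.004747 mol.
Electrons per atom = n(e⁻)/n(Au) = 0.01424 / 0.004747 = 3.00 ≈ 3, so the ion is Au³⁺.

+3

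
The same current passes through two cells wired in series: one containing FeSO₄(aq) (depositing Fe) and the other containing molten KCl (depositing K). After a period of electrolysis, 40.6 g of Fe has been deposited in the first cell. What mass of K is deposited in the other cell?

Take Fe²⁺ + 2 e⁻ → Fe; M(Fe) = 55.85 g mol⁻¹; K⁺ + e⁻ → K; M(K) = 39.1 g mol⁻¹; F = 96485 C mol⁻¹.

n(Fe) = 40.6 / 55.85 = 0.7269 mol.
Since Fe²⁺ + 2 e⁻ → Fe, n(e⁻) passed = 2 × 0.7269 = 1.454 mol.
Cells in series carry the same charge, so the same 1.454 mol of electrons passes through cell 2.
K⁺ + e⁻ → K, so n(K) = 1.454 / 1 = 1.454 mol.
m(K) = 1.454 × 39.1 = 56.8 g.

56.8 g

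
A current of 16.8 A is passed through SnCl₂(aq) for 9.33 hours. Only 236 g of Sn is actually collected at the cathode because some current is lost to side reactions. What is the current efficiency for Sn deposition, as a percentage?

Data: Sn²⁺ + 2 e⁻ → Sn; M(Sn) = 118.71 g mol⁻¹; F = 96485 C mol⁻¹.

68.0 %

Q = I·t = 16.80 × 33588 = 564300 C; n(e⁻) = 564300/96485 = 5.848 mol.
Theoretical n(Sn) = n(e⁻)/2 = 2.924 mol, i.e. m_theo = 2.924 × 118.71 = 347.1 g.
Efficiency = m_actual / m_theo = 236 / 347.1 = 68.0 %.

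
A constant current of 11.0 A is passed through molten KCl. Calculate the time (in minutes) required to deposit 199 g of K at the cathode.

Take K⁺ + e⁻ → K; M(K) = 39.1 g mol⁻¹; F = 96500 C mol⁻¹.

n(K) = m/M = 199 / 39.1 = 5.090 mol.
Each K atom requires 1 electron, so n(e⁻) = 1 × 5.090 = 5.090 mol.
Q = n(e⁻)·F = 5.090 × 96500 = 491100 C.
t = Q/I = 491100 / 11.00 A = 44650 s = 744 min.

744 min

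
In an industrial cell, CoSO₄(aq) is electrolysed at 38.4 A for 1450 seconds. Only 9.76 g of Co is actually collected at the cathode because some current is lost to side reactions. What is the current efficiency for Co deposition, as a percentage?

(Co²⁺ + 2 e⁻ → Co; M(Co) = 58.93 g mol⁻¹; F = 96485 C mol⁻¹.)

Q = I·t = 38.40 × 1450.0 = 55680 C; n(e⁻) = 55680/96485 = 0.5771 mol.
Theoretical n(Co) = n(e⁻)/2 = 0.2885 mol, i.e. m_theo = 0.2885 × 58.93 = 17.00 g.
Efficiency = m_actual / m_theo = 9.76 / 17.00 = 57.4 %.

57.4 %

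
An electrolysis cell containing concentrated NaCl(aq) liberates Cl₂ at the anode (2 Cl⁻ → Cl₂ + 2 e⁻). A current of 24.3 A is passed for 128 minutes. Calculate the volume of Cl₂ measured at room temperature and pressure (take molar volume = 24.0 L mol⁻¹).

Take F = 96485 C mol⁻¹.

23.2 L

Q = I·t = 24.30 A × 7680.0 s = 186600 C.
n(e⁻) = Q/F = 186600 / 96485 = 1.934 mol.
2 electrons are transferred per Cl₂ molecule, so n(Cl₂) = 1.934 / 2 = 0.9671 mol.
V = n × V_m = 0.9671 × 24.0 = 23.2 L.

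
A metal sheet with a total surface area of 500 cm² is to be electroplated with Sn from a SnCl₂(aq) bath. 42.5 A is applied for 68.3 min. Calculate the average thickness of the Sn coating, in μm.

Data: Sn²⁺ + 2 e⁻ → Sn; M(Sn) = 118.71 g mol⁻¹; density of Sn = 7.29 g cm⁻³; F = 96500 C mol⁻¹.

Q = I·t = 42.50 × 4098.0 = 174200 C; n(e⁻) = 1.805 mol.
n(Sn) = n(e⁻)/2 = 0.9024 mol, so m = 0.9024 × 118.71 = 107.1 g.
Volume = m/ρ = 107.1 / 7.29 = 14.69 cm³.
Thickness = V/A = 14.69 / 500 = 0.0294 cm = 294 μm.

294 μm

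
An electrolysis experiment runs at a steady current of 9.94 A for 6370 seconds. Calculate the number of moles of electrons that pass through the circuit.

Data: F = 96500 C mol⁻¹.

0.656 mol

Q = I·t = 9.940 A × 6370.0 s = 63320 C.
n(e⁻) = Q/F = 63320 / 96500 = 0.656 mol.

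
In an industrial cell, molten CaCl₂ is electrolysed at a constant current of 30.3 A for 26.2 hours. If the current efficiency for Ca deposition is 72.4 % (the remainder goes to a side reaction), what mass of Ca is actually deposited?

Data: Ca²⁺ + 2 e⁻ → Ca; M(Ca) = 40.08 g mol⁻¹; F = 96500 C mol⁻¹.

Q = I·t = 30.30 × 94320 = 2858000 C.
n(e⁻) = 2858000/96500 = 29.62 mol; theoretically n(Ca) = 29.62/2 = 14.81 mol, m_theo = 593.5 g.
At 72.4 % efficiency, m_actual = 0.724 × 593.5 = 430 g.

430 g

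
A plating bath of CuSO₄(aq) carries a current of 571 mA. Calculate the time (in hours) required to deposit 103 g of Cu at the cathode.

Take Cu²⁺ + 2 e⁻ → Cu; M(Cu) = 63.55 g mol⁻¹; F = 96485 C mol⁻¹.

152 h

n(Cu) = m/M = 103 / 63.55 = 1.621 mol.
Each Cu atom requires 2 electrons, so n(e⁻) = 2 × 1.621 = 3.242 mol.
Q = n(e⁻)·F = 3.242 × 96485 = 312800 C.
t = Q/I = 312800 / 0.5710 A = 547700 s = 152 h.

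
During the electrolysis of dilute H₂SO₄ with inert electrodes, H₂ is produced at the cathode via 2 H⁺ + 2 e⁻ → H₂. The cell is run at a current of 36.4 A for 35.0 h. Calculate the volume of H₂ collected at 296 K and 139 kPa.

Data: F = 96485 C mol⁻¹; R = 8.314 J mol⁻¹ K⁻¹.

Q = I·t = 36.40 A × 126000 s = 4586000 C.
n(e⁻) = Q/F = 4586000 / 96485 = 47.53 mol.
2 electrons are transferred per H₂ molecule, so n(H₂) = 47.53 / 2 = 23.77 mol.
V = nRT/P = (23.77 × 8.314 × 296) / (139 × 10³ Pa) = 0.421 m³ = 421 L.

421 L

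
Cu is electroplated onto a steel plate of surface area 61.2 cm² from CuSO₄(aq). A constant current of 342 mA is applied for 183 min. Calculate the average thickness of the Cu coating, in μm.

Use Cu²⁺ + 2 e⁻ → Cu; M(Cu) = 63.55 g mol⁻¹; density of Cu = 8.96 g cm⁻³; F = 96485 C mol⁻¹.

Q = I·t = 0.3420 × 10980 = 3755 C; n(e⁻) = 0.03892 mol.
n(Cu) = n(e⁻)/2 = 0.01946 mol, so m = 0.01946 × 63.55 = 1.237 g.
Volume = m/ρ = 1.237 / 8.96 = 0.1380 cm³.
Thickness = V/A = 0.1380 / 61.2 = 0.00226 cm = 22.6 μm.

22.6 μm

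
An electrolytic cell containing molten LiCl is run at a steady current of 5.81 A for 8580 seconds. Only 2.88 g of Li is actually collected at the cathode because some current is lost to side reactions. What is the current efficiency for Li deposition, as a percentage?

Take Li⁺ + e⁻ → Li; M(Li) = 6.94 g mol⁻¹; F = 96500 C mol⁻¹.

80.3 %

Q = I·t = 5.810 × 8580.0 = 49850 C; n(e⁻) = 49850/96500 = 0.5166 mol.
Theoretical n(Li) = n(e⁻)/1 = 0.5166 mol, i.e. m_theo = 0.5166 × 6.94 = 3.585 g.
Efficiency = m_actual / m_theo = 2.88 / 3.585 = 80.3 %.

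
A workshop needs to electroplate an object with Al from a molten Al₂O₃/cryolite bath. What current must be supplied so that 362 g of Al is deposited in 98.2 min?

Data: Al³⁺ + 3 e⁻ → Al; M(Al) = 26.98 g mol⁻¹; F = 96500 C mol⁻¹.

659 A

n(Al) = 362 / 26.98 = 13.42 mol.
n(e⁻) = 3 × 13.42 = 40.25 mol.
Q = n(e⁻)·F = 40.25 × 96500 = 3884000 C.
I = Q/t = 3884000 / 5892.0 s = 659 A.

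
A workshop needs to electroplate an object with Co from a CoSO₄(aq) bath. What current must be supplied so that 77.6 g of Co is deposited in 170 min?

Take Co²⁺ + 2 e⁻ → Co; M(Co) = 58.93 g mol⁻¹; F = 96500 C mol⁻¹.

24.9 A

n(Co) = 77.6 / 58.93 = 1.317 mol.
n(e⁻) = 2 × 1.317 = 2.634 mol.
Q = n(e⁻)·F = 2.634 × 96500 = 254100 C.
I = Q/t = 254100 / 10200 s = 24.9 A.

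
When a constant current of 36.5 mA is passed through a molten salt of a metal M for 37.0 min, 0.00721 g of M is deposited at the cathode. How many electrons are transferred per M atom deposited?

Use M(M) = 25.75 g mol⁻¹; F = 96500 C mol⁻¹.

Q = I·t = 0.03650 A × 2220.0 s = 81.03 C, so n(e⁻) = 81.03/96500 = 0.0008397 mol.
n(M) deposited = 0.00721 / 25.75 = 0.0002800 mol.
Electrons per atom = n(e⁻)/n(M) = 0.0008397 / 0.0002800 = 3.00 ≈ 3, so the ion is M³⁺.

3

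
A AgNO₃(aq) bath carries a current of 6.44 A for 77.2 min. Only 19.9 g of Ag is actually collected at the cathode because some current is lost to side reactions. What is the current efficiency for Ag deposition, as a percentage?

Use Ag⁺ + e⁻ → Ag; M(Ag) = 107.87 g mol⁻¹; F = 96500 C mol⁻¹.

Q = I·t = 6.440 × 4632.0 = 29830 C; n(e⁻) = 29830/96500 = 0.3091 mol.
Theoretical n(Ag) = n(e⁻)/1 = 0.3091 mol, i.e. m_theo = 0.3091 × 107.87 = 33.34 g.
Efficiency = m_actual / m_theo = 19.9 / 33.34 = 59.7 %.

59.7 %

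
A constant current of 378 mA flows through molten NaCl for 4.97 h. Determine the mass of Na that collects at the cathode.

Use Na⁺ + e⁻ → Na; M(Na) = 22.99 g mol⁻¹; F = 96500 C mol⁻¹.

1.61 g

Q = I·t = 0.3780 A × 17892 s = 6763 C.
n(e⁻) = Q/F = 6763 / 96500 = 0.07008 mol.
Na⁺ + e⁻ → Na, so n(Na) = n(e⁻)/1 = 0.07008 mol.
m = n·M = 0.07008 × 22.99 = 1.61 g.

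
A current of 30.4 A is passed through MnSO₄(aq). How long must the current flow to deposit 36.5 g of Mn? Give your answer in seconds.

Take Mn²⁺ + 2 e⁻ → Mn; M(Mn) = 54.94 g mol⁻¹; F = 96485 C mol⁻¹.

n(Mn) = m/M = 36.5 / 54.94 = 0.6644 mol.
Each Mn atom requires 2 electrons, so n(e⁻) = 2 × 0.6644 = 1.329 mol.
Q = n(e⁻)·F = 1.329 × 96485 = 128200 C.
t = Q/I = 128200 / 30.40 A = 4217 s.

4220 s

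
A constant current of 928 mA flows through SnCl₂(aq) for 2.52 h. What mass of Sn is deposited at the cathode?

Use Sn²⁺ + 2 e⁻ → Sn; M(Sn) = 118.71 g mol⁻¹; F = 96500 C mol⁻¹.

5.18 g

Q = I·t = 0.9280 A × 9072.0 s = 8419 C.
n(e⁻) = Q/F = 8419 / 96500 = 0.08724 mol.
Sn²⁺ + 2 e⁻ → Sn, so n(Sn) = n(e⁻)/2 = 0.04362 mol.
m = n·M = 0.04362 × 118.71 = 5.18 g.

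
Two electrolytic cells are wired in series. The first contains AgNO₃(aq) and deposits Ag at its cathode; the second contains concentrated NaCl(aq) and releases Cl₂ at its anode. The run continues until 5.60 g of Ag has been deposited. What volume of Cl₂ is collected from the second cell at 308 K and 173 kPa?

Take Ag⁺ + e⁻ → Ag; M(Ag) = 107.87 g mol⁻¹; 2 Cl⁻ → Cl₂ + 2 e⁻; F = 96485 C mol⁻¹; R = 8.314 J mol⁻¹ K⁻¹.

0.384 L

n(Ag) = 5.60 / 107.87 = 0.05191 mol, so n(e⁻) = 1 × 0.05191 = 0.05191 mol.
The cells are in series, so the same 0.05191 mol of electrons passes through the second cell.
2 Cl⁻ → Cl₂ + 2 e⁻ — 2 mol e⁻ per mol Cl₂, so n(Cl₂) = 0.05191/2 = 0.02596 mol.
V = nRT/P = (0.02596 × 8.314 × 308) / (173 × 10³) = 3.84 × 10⁻⁴ m³ = 0.384 L.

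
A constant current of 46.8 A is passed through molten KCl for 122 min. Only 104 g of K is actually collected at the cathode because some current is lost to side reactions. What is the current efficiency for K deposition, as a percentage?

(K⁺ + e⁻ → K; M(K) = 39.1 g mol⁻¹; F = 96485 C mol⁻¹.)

Q = I·t = 46.80 × 7320.0 = 342600 C; n(e⁻) = 342600/96485 = 3.551 mol.
Theoretical n(K) = n(e⁻)/1 = 3.551 mol, i.e. m_theo = 3.551 × 39.1 = 138.8 g.
Efficiency = m_actual / m_theo = 104 / 138.8 = 74.9 %.

74.9 %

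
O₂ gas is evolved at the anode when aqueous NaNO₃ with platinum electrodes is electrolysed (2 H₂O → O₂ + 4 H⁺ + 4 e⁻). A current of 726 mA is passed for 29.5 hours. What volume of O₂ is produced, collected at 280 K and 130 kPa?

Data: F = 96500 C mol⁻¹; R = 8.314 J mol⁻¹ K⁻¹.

Q = I·t = 0.7260 A × 106200 s = 77100 C.
n(e⁻) = Q/F = 77100 / 96500 = 0.7990 mol.
4 electrons are transferred per O₂ molecule, so n(O₂) = 0.7990 / 4 = 0.1997 mol.
V = nRT/P = (0.1997 × 8.314 × 280) / (130 × 10³ Pa) = 0.00358 m³ = 3.58 L.

3.58 L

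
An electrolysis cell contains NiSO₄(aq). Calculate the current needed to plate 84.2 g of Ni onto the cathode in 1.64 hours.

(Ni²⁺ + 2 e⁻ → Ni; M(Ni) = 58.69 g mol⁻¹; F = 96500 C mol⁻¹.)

46.9 A

n(Ni) = 84.2 / 58.69 = 1.435 mol.
n(e⁻) = 2 × 1.435 = 2.869 mol.
Q = n(e⁻)·F = 2.869 × 96500 = 276900 C.
I = Q/t = 276900 / 5904.0 s = 46.9 A.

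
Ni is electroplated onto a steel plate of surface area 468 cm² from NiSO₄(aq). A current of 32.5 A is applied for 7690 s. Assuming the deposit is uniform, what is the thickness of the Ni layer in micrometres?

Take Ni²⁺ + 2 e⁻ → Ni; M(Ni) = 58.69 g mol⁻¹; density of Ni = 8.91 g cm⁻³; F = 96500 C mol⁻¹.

Q = I·t = 32.50 × 7690.0 = 249900 C; n(e⁻) = 2.590 mol.
n(Ni) = n(e⁻)/2 = 1.295 mol, so m = 1.295 × 58.69 = 76.00 g.
Volume = m/ρ = 76.00 / 8.91 = 8.530 cm³.
Thickness = V/A = 8.530 / 468 = 0.0182 cm = 182 μm.

182 μm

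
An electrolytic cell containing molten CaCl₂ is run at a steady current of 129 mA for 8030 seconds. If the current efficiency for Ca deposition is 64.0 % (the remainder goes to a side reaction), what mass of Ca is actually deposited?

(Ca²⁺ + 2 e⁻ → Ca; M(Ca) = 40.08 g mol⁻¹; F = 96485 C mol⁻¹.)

0.138 g

Q = I·t = 0.1290 × 8030.0 = 1036 C.
n(e⁻) = 1036/96485 = 0.01074 mol; theoretically n(Ca) = 0.01074/2 = 0.005368 mol, m_theo = 0.2152 g.
At 64.0 % efficiency, m_actual = 0.640 × 0.2152 = 0.138 g.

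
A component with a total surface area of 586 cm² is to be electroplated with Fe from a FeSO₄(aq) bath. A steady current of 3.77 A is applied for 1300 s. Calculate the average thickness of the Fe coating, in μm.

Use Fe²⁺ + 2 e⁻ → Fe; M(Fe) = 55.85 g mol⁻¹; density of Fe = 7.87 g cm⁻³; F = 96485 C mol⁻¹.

3.08 μm

Q = I·t = 3.770 × 1300.0 = 4901 C; n(e⁻) = 0.05080 mol.
n(Fe) = n(e⁻)/2 = 0.02540 mol, so m = 0.02540 × 55.85 = 1.418 g.
Volume = m/ρ = 1.418 / 7.87 = 0.1802 cm³.
Thickness = V/A = 0.1802 / 586 = 3.08 × 10⁻⁴ cm = 3.08 μm.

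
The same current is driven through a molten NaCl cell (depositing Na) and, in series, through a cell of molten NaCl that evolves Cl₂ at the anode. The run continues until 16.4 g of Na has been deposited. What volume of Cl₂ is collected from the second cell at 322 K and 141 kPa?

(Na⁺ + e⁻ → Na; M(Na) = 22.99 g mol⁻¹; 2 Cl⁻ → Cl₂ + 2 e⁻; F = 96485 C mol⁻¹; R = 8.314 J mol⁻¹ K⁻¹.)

6.77 L

n(Na) = 16.4 / 22.99 = 0.7134 mol, so n(e⁻) = 1 × 0.7134 = 0.7134 mol.
The cells are in series, so the same 0.7134 mol of electrons passes through the second cell.
2 Cl⁻ → Cl₂ + 2 e⁻ — 2 mol e⁻ per mol Cl₂, so n(Cl₂) = 0.7134/2 = 0.3567 mol.
V = nRT/P = (0.3567 × 8.314 × 322) / (141 × 10³) = 0.00677 m³ = 6.77 L.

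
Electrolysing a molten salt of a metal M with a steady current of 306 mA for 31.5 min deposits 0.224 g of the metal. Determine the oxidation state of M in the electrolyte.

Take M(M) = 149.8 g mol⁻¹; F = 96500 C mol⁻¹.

Q = I·t = 0.3060 A × 1890.0 s = 578.3 C, so n(e⁻) = 578.3/96500 = 0.005993 mol.
n(M) deposited = 0.224 / 149.8 = 0.001495 mol.
Electrons per atom = n(e⁻)/n(M) = 0.005993 / 0.001495 = 4.01 ≈ 4, so the ion is M⁴⁺.

+4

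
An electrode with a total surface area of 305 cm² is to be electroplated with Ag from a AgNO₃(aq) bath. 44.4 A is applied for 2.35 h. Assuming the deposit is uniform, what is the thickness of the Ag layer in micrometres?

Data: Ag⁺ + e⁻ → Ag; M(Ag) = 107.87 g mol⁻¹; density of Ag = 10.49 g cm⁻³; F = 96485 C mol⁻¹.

Q = I·t = 44.40 × 8460.0 = 375600 C; n(e⁻) = 3.893 mol.
n(Ag) = n(e⁻)/1 = 3.893 mol, so m = 3.893 × 107.87 = 419.9 g.
Volume = m/ρ = 419.9 / 10.49 = 40.03 cm³.
Thickness = V/A = 40.03 / 305 = 0.131 cm = 1310 μm.

1310 μm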